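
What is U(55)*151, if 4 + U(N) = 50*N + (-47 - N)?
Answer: 399244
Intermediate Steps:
U(N) = -51 + 49*N (U(N) = -4 + (50*N + (-47 - N)) = -4 + (-47 + 49*N) = -51 + 49*N)
U(55)*151 = (-51 + 49*55)*151 = (-51 + 2695)*151 = 2644*151 = 399244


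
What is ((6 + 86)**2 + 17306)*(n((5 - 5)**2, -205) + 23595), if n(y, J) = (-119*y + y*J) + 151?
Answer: 611934420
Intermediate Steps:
n(y, J) = 151 - 119*y + J*y (n(y, J) = (-119*y + J*y) + 151 = 151 - 119*y + J*y)
((6 + 86)**2 + 17306)*(n((5 - 5)**2, -205) + 23595) = ((6 + 86)**2 + 17306)*((151 - 119*(5 - 5)**2 - 205*(5 - 5)**2) + 23595) = (92**2 + 17306)*((151 - 119*0**2 - 205*0**2) + 23595) = (8464 + 17306)*((151 - 119*0 - 205*0) + 23595) = 25770*((151 + 0 + 0) + 23595) = 25770*(151 + 23595) = 25770*23746 = 611934420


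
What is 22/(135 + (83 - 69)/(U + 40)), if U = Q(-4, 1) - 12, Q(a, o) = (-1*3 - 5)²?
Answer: 1012/6217 ≈ 0.16278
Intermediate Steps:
Q(a, o) = 64 (Q(a, o) = (-3 - 5)² = (-8)² = 64)
U = 52 (U = 64 - 12 = 52)
22/(135 + (83 - 69)/(U + 40)) = 22/(135 + (83 - 69)/(52 + 40)) = 22/(135 + 14/92) = 22/(135 + 14*(1/92)) = 22/(135 + 7/46) = 22/(6217/46) = 22*(46/6217) = 1012/6217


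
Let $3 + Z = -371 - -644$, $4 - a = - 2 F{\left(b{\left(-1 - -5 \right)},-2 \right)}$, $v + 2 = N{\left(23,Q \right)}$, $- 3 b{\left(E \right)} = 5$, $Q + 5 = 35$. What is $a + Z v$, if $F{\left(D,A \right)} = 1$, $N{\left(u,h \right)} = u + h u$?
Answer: $191976$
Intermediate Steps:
$Q = 30$ ($Q = -5 + 35 = 30$)
$b{\left(E \right)} = - \frac{5}{3}$ ($b{\left(E \right)} = \left(- \frac{1}{3}\right) 5 = - \frac{5}{3}$)
$v = 711$ ($v = -2 + 23 \left(1 + 30\right) = -2 + 23 \cdot 31 = -2 + 713 = 711$)
$a = 6$ ($a = 4 - \left(-2\right) 1 = 4 - -2 = 4 + 2 = 6$)
$Z = 270$ ($Z = -3 - -273 = -3 + \left(-371 + 644\right) = -3 + 273 = 270$)
$a + Z v = 6 + 270 \cdot 711 = 6 + 191970 = 191976$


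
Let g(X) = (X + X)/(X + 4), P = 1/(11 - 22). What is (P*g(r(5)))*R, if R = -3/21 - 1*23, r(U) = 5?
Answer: 180/77 ≈ 2.3377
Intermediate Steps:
R = -162/7 (R = -3*1/21 - 23 = -1/7 - 23 = -162/7 ≈ -23.143)
P = -1/11 (P = 1/(-11) = -1/11 ≈ -0.090909)
g(X) = 2*X/(4 + X) (g(X) = (2*X)/(4 + X) = 2*X/(4 + X))
(P*g(r(5)))*R = -2*5/(11*(4 + 5))*(-162/7) = -2*5/(11*9)*(-162/7) = -1/11*10/9*(-162/7) = -10/99*(-162/7) = 180/77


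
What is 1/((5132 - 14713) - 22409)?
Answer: -1/31990 ≈ -3.1260e-5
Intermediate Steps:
1/((5132 - 14713) - 22409) = 1/(-9581 - 22409) = 1/(-31990) = -1/31990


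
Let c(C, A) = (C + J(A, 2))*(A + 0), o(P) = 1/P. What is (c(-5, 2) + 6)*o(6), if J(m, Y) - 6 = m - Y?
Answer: 4/3 ≈ 1.3333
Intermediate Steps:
J(m, Y) = 6 + m - Y (J(m, Y) = 6 + (m - Y) = 6 + m - Y)
c(C, A) = A*(4 + A + C) (c(C, A) = (C + (6 + A - 1*2))*(A + 0) = (C + (6 + A - 2))*A = (C + (4 + A))*A = (4 + A + C)*A = A*(4 + A + C))
(c(-5, 2) + 6)*o(6) = (2*(4 + 2 - 5) + 6)/6 = (2*1 + 6)*(⅙) = (2 + 6)*(⅙) = 8*(⅙) = 4/3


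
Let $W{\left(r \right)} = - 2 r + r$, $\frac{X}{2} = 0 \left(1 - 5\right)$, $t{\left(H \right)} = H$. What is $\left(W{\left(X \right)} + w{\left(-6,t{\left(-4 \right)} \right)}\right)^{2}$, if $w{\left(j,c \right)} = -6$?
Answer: $36$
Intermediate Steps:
$X = 0$ ($X = 2 \cdot 0 \left(1 - 5\right) = 2 \cdot 0 \left(-4\right) = 2 \cdot 0 = 0$)
$W{\left(r \right)} = - r$
$\left(W{\left(X \right)} + w{\left(-6,t{\left(-4 \right)} \right)}\right)^{2} = \left(\left(-1\right) 0 - 6\right)^{2} = \left(0 - 6\right)^{2} = \left(-6\right)^{2} = 36$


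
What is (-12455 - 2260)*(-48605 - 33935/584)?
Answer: 418189337325/584 ≈ 7.1608e+8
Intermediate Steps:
(-12455 - 2260)*(-48605 - 33935/584) = -14715*(-48605 - 33935*1/584) = -14715*(-48605 - 33935/584) = -14715*(-28419255/584) = 418189337325/584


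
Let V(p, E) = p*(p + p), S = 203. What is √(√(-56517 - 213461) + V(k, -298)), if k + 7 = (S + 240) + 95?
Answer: √(563922 + I*√269978) ≈ 750.95 + 0.346*I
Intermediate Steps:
k = 531 (k = -7 + ((203 + 240) + 95) = -7 + (443 + 95) = -7 + 538 = 531)
V(p, E) = 2*p² (V(p, E) = p*(2*p) = 2*p²)
√(√(-56517 - 213461) + V(k, -298)) = √(√(-56517 - 213461) + 2*531²) = √(√(-269978) + 2*281961) = √(I*√269978 + 563922) = √(563922 + I*√269978)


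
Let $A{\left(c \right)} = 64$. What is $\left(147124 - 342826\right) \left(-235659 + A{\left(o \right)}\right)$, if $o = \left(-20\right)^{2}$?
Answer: $46106412690$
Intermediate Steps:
$o = 400$
$\left(147124 - 342826\right) \left(-235659 + A{\left(o \right)}\right) = \left(147124 - 342826\right) \left(-235659 + 64\right) = \left(-195702\right) \left(-235595\right) = 46106412690$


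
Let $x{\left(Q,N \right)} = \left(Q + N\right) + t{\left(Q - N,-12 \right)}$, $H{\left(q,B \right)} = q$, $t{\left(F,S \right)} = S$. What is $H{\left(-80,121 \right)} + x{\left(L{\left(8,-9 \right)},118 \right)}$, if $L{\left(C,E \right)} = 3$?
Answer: $29$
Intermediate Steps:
$x{\left(Q,N \right)} = -12 + N + Q$ ($x{\left(Q,N \right)} = \left(Q + N\right) - 12 = \left(N + Q\right) - 12 = -12 + N + Q$)
$H{\left(-80,121 \right)} + x{\left(L{\left(8,-9 \right)},118 \right)} = -80 + \left(-12 + 118 + 3\right) = -80 + 109 = 29$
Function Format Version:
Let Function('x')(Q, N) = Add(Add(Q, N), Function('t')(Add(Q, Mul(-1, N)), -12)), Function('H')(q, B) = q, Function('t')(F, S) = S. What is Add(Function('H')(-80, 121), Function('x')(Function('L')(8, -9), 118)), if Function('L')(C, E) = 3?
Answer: 29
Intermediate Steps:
Function('x')(Q, N) = Add(-12, N, Q) (Function('x')(Q, N) = Add(Add(Q, N), -12) = Add(Add(N, Q), -12) = Add(-12, N, Q))
Add(Function('H')(-80, 121), Function('x')(Function('L')(8, -9), 118)) = Add(-80, Add(-12, 118, 3)) = Add(-80, 109) = 29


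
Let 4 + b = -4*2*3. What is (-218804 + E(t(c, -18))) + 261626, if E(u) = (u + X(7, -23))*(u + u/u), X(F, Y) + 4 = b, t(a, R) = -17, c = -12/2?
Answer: 43606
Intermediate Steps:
c = -6 (c = -12*½ = -6)
b = -28 (b = -4 - 4*2*3 = -4 - 8*3 = -4 - 24 = -28)
X(F, Y) = -32 (X(F, Y) = -4 - 28 = -32)
E(u) = (1 + u)*(-32 + u) (E(u) = (u - 32)*(u + u/u) = (-32 + u)*(u + 1) = (-32 + u)*(1 + u) = (1 + u)*(-32 + u))
(-218804 + E(t(c, -18))) + 261626 = (-218804 + (-32 + (-17)² - 31*(-17))) + 261626 = (-218804 + (-32 + 289 + 527)) + 261626 = (-218804 + 784) + 261626 = -218020 + 261626 = 43606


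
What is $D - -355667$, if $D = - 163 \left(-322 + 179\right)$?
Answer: $378976$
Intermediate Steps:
$D = 23309$ ($D = \left(-163\right) \left(-143\right) = 23309$)
$D - -355667 = 23309 - -355667 = 23309 + 355667 = 378976$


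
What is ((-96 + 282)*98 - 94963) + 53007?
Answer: -23728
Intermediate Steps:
((-96 + 282)*98 - 94963) + 53007 = (186*98 - 94963) + 53007 = (18228 - 94963) + 53007 = -76735 + 53007 = -23728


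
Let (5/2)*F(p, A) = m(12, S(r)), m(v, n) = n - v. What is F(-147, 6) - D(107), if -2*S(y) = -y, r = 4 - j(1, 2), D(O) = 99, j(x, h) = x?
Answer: -516/5 ≈ -103.20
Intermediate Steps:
r = 3 (r = 4 - 1*1 = 4 - 1 = 3)
S(y) = y/2 (S(y) = -(-1)*y/2 = y/2)
F(p, A) = -21/5 (F(p, A) = 2*((½)*3 - 1*12)/5 = 2*(3/2 - 12)/5 = (⅖)*(-21/2) = -21/5)
F(-147, 6) - D(107) = -21/5 - 1*99 = -21/5 - 99 = -516/5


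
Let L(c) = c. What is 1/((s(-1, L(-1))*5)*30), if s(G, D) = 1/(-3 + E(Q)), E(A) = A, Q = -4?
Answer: -7/150 ≈ -0.046667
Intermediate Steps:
s(G, D) = -⅐ (s(G, D) = 1/(-3 - 4) = 1/(-7) = -⅐)
1/((s(-1, L(-1))*5)*30) = 1/(-⅐*5*30) = 1/(-5/7*30) = 1/(-150/7) = -7/150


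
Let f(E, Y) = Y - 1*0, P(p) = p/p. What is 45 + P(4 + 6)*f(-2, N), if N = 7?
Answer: 52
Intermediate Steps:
P(p) = 1
f(E, Y) = Y (f(E, Y) = Y + 0 = Y)
45 + P(4 + 6)*f(-2, N) = 45 + 1*7 = 45 + 7 = 52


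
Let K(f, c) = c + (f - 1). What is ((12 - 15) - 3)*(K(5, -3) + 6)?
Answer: -42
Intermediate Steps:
K(f, c) = -1 + c + f (K(f, c) = c + (-1 + f) = -1 + c + f)
((12 - 15) - 3)*(K(5, -3) + 6) = ((12 - 15) - 3)*((-1 - 3 + 5) + 6) = (-3 - 3)*(1 + 6) = -6*7 = -42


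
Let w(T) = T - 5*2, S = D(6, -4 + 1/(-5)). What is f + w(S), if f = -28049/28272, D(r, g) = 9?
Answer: -56321/28272 ≈ -1.9921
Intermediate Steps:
S = 9
f = -28049/28272 (f = -28049*1/28272 = -28049/28272 ≈ -0.99211)
w(T) = -10 + T (w(T) = T - 10 = -10 + T)
f + w(S) = -28049/28272 + (-10 + 9) = -28049/28272 - 1 = -56321/28272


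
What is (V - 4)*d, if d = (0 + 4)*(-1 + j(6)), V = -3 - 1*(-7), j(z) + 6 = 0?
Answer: 0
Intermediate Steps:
j(z) = -6 (j(z) = -6 + 0 = -6)
V = 4 (V = -3 + 7 = 4)
d = -28 (d = (0 + 4)*(-1 - 6) = 4*(-7) = -28)
(V - 4)*d = (4 - 4)*(-28) = 0*(-28) = 0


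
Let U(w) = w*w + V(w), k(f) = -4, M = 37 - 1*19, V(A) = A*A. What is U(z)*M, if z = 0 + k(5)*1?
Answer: 576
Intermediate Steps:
V(A) = A²
M = 18 (M = 37 - 19 = 18)
z = -4 (z = 0 - 4*1 = 0 - 4 = -4)
U(w) = 2*w² (U(w) = w*w + w² = w² + w² = 2*w²)
U(z)*M = (2*(-4)²)*18 = (2*16)*18 = 32*18 = 576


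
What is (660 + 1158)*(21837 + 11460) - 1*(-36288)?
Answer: 60570234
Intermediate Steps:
(660 + 1158)*(21837 + 11460) - 1*(-36288) = 1818*33297 + 36288 = 60533946 + 36288 = 60570234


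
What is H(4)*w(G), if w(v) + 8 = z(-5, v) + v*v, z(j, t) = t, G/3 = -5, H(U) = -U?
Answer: -808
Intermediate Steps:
G = -15 (G = 3*(-5) = -15)
w(v) = -8 + v + v² (w(v) = -8 + (v + v*v) = -8 + (v + v²) = -8 + v + v²)
H(4)*w(G) = (-1*4)*(-8 - 15 + (-15)²) = -4*(-8 - 15 + 225) = -4*202 = -808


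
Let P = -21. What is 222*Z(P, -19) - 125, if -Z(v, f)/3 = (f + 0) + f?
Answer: 25183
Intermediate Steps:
Z(v, f) = -6*f (Z(v, f) = -3*((f + 0) + f) = -3*(f + f) = -6*f)
222*Z(P, -19) - 125 = 222*(-6*(-19)) - 125 = 222*114 - 125 = 25308 - 125 = 25183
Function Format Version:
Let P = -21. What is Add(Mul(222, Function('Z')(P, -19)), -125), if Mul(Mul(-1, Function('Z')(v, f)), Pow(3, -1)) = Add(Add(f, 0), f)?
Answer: 25183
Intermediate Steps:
Function('Z')(v, f) = Mul(-6, f) (Function('Z')(v, f) = Mul(-3, Add(Add(f, 0), f)) = Mul(-3, Add(f, f)) = Mul(-3, Mul(2, f)) = Mul(-6, f))
Add(Mul(222, Function('Z')(P, -19)), -125) = Add(Mul(222, Mul(-6, -19)), -125) = Add(Mul(222, 114), -125) = Add(25308, -125) = 25183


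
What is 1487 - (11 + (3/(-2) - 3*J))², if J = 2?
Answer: 5899/4 ≈ 1474.8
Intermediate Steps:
1487 - (11 + (3/(-2) - 3*J))² = 1487 - (11 + (3/(-2) - 3*2))² = 1487 - (11 + (3*(-½) - 6))² = 1487 - (11 + (-3/2 - 6))² = 1487 - (11 - 15/2)² = 1487 - (7/2)² = 1487 - 1*49/4 = 1487 - 49/4 = 5899/4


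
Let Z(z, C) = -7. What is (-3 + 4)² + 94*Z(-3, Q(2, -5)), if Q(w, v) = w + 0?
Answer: -657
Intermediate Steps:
Q(w, v) = w
(-3 + 4)² + 94*Z(-3, Q(2, -5)) = (-3 + 4)² + 94*(-7) = 1² - 658 = 1 - 658 = -657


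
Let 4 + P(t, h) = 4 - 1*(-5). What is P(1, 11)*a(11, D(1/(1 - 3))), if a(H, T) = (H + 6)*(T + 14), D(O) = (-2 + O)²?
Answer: 6885/4 ≈ 1721.3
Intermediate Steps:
P(t, h) = 5 (P(t, h) = -4 + (4 - 1*(-5)) = -4 + (4 + 5) = -4 + 9 = 5)
a(H, T) = (6 + H)*(14 + T)
P(1, 11)*a(11, D(1/(1 - 3))) = 5*(84 + 6*(-2 + 1/(1 - 3))² + 14*11 + 11*(-2 + 1/(1 - 3))²) = 5*(84 + 6*(-2 + 1/(-2))² + 154 + 11*(-2 + 1/(-2))²) = 5*(84 + 6*(-2 - ½)² + 154 + 11*(-2 - ½)²) = 5*(84 + 6*(-5/2)² + 154 + 11*(-5/2)²) = 5*(84 + 6*(25/4) + 154 + 11*(25/4)) = 5*(84 + 75/2 + 154 + 275/4) = 5*(1377/4) = 6885/4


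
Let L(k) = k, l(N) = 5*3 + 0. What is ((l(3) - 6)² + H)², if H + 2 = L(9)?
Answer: 7744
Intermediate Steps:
l(N) = 15 (l(N) = 15 + 0 = 15)
H = 7 (H = -2 + 9 = 7)
((l(3) - 6)² + H)² = ((15 - 6)² + 7)² = (9² + 7)² = (81 + 7)² = 88² = 7744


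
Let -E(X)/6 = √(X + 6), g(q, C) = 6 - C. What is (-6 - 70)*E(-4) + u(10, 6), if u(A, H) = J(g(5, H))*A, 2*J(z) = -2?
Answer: -10 + 456*√2 ≈ 634.88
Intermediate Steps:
J(z) = -1 (J(z) = (½)*(-2) = -1)
E(X) = -6*√(6 + X) (E(X) = -6*√(X + 6) = -6*√(6 + X))
u(A, H) = -A
(-6 - 70)*E(-4) + u(10, 6) = (-6 - 70)*(-6*√(6 - 4)) - 1*10 = -(-456)*√2 - 10 = 456*√2 - 10 = -10 + 456*√2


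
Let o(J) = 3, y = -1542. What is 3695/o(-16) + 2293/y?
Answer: 1896937/1542 ≈ 1230.2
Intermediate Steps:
3695/o(-16) + 2293/y = 3695/3 + 2293/(-1542) = 3695*(⅓) + 2293*(-1/1542) = 3695/3 - 2293/1542 = 1896937/1542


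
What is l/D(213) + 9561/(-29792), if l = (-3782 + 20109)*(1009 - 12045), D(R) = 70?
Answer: -383433242621/148960 ≈ -2.5741e+6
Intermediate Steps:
l = -180184772 (l = 16327*(-11036) = -180184772)
l/D(213) + 9561/(-29792) = -180184772/70 + 9561/(-29792) = -180184772*1/70 + 9561*(-1/29792) = -90092386/35 - 9561/29792 = -383433242621/148960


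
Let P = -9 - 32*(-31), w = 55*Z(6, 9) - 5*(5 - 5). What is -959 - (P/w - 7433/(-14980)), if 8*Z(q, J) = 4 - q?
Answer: -146325511/164780 ≈ -888.00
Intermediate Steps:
Z(q, J) = 1/2 - q/8 (Z(q, J) = (4 - q)/8 = 1/2 - q/8)
w = -55/4 (w = 55*(1/2 - 1/8*6) - 5*(5 - 5) = 55*(1/2 - 3/4) - 5*0 = 55*(-1/4) + 0 = -55/4 + 0 = -55/4 ≈ -13.750)
P = 983 (P = -9 + 992 = 983)
-959 - (P/w - 7433/(-14980)) = -959 - (983/(-55/4) - 7433/(-14980)) = -959 - (983*(-4/55) - 7433*(-1/14980)) = -959 - (-3932/55 + 7433/14980) = -959 - 1*(-11698509/164780) = -959 + 11698509/164780 = -146325511/164780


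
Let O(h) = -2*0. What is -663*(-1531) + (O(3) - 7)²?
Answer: 1015102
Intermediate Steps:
O(h) = 0
-663*(-1531) + (O(3) - 7)² = -663*(-1531) + (0 - 7)² = 1015053 + (-7)² = 1015053 + 49 = 1015102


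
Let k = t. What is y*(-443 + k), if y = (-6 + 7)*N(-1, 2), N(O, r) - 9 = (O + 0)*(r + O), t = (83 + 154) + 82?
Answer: -992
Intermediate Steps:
t = 319 (t = 237 + 82 = 319)
k = 319
N(O, r) = 9 + O*(O + r) (N(O, r) = 9 + (O + 0)*(r + O) = 9 + O*(O + r))
y = 8 (y = (-6 + 7)*(9 + (-1)² - 1*2) = 1*(9 + 1 - 2) = 1*8 = 8)
y*(-443 + k) = 8*(-443 + 319) = 8*(-124) = -992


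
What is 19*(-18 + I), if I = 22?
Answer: 76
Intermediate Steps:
19*(-18 + I) = 19*(-18 + 22) = 19*4 = 76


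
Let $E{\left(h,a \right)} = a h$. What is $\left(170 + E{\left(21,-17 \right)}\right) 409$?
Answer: $-76483$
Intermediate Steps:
$\left(170 + E{\left(21,-17 \right)}\right) 409 = \left(170 - 357\right) 409 = \left(-187\right) 409 = -76483$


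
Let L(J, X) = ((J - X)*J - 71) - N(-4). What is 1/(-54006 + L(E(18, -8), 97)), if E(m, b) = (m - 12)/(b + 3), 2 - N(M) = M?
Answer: -25/1349129 ≈ -1.8530e-5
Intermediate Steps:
N(M) = 2 - M
E(m, b) = (-12 + m)/(3 + b)
L(J, X) = -77 + J*(J - X) (L(J, X) = ((J - X)*J - 71) - (2 - 1*(-4)) = (J*(J - X) - 71) - (2 + 4) = (-71 + J*(J - X)) - 1*6 = (-71 + J*(J - X)) - 6 = -77 + J*(J - X))
1/(-54006 + L(E(18, -8), 97)) = 1/(-54006 + (-77 + ((-12 + 18)/(3 - 8))² - 1*(-12 + 18)/(3 - 8)*97)) = 1/(-54006 + (-77 + (6/(-5))² - 1*6/(-5)*97)) = 1/(-54006 + (-77 + (-⅕*6)² - 1*(-⅕*6)*97)) = 1/(-54006 + (-77 + (-6/5)² - 1*(-6/5)*97)) = 1/(-54006 + (-77 + 36/25 + 582/5)) = 1/(-54006 + 1021/25) = 1/(-1349129/25) = -25/1349129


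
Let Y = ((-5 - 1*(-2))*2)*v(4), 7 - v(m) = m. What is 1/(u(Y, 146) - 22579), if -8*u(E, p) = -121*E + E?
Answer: -1/22849 ≈ -4.3766e-5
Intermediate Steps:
v(m) = 7 - m
Y = -18 (Y = ((-5 - 1*(-2))*2)*(7 - 1*4) = ((-5 + 2)*2)*(7 - 4) = -3*2*3 = -6*3 = -18)
u(E, p) = 15*E (u(E, p) = -(-121*E + E)/8 = -(-15)*E = 15*E)
1/(u(Y, 146) - 22579) = 1/(15*(-18) - 22579) = 1/(-270 - 22579) = 1/(-22849) = -1/22849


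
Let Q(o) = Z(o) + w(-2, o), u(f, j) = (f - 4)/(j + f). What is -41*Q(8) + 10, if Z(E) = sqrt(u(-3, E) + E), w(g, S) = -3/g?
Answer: -103/2 - 41*sqrt(165)/5 ≈ -156.83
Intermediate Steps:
u(f, j) = (-4 + f)/(f + j)
Z(E) = sqrt(E - 7/(-3 + E)) (Z(E) = sqrt((-4 - 3)/(-3 + E) + E) = sqrt(-7/(-3 + E) + E) = sqrt(E - 7/(-3 + E)))
Q(o) = 3/2 + sqrt((-7 + o*(-3 + o))/(-3 + o)) (Q(o) = sqrt((-7 + o*(-3 + o))/(-3 + o)) - 3/(-2) = sqrt((-7 + o*(-3 + o))/(-3 + o)) - 3*(-1/2) = sqrt((-7 + o*(-3 + o))/(-3 + o)) + 3/2 = 3/2 + sqrt((-7 + o*(-3 + o))/(-3 + o)))
-41*Q(8) + 10 = -41*(3/2 + sqrt((-7 + 8*(-3 + 8))/(-3 + 8))) + 10 = -41*(3/2 + sqrt((-7 + 8*5)/5)) + 10 = -41*(3/2 + sqrt((-7 + 40)/5)) + 10 = -41*(3/2 + sqrt((1/5)*33)) + 10 = -41*(3/2 + sqrt(33/5)) + 10 = -41*(3/2 + sqrt(165)/5) + 10 = (-123/2 - 41*sqrt(165)/5) + 10 = -103/2 - 41*sqrt(165)/5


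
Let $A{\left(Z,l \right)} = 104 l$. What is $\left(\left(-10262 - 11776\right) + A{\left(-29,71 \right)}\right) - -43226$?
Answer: $28572$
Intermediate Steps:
$\left(\left(-10262 - 11776\right) + A{\left(-29,71 \right)}\right) - -43226 = \left(\left(-10262 - 11776\right) + 104 \cdot 71\right) - -43226 = \left(-22038 + 7384\right) + 43226 = -14654 + 43226 = 28572$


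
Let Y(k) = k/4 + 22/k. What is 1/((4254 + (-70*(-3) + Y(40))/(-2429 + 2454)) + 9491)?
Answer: 500/6876911 ≈ 7.2707e-5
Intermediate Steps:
Y(k) = 22/k + k/4 (Y(k) = k*(1/4) + 22/k = k/4 + 22/k = 22/k + k/4)
1/((4254 + (-70*(-3) + Y(40))/(-2429 + 2454)) + 9491) = 1/((4254 + (-70*(-3) + (22/40 + (1/4)*40))/(-2429 + 2454)) + 9491) = 1/((4254 + (210 + (22*(1/40) + 10))/25) + 9491) = 1/((4254 + (210 + (11/20 + 10))*(1/25)) + 9491) = 1/((4254 + (210 + 211/20)*(1/25)) + 9491) = 1/((4254 + (4411/20)*(1/25)) + 9491) = 1/((4254 + 4411/500) + 9491) = 1/(2131411/500 + 9491) = 1/(6876911/500) = 500/6876911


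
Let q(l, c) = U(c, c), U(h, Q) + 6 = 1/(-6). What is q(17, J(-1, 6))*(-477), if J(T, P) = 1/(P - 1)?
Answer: 5883/2 ≈ 2941.5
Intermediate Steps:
J(T, P) = 1/(-1 + P)
U(h, Q) = -37/6 (U(h, Q) = -6 + 1/(-6) = -6 + 1*(-1/6) = -6 - 1/6 = -37/6)
q(l, c) = -37/6
q(17, J(-1, 6))*(-477) = -37/6*(-477) = 5883/2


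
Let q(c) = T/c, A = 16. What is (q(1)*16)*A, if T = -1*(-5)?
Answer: 1280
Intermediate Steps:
T = 5
q(c) = 5/c
(q(1)*16)*A = ((5/1)*16)*16 = ((5*1)*16)*16 = (5*16)*16 = 80*16 = 1280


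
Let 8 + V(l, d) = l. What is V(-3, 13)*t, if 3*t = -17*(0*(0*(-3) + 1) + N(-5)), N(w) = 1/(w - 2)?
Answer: -187/21 ≈ -8.9048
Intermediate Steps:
V(l, d) = -8 + l
N(w) = 1/(-2 + w)
t = 17/21 (t = (-17*(0*(0*(-3) + 1) + 1/(-2 - 5)))/3 = (-17*(0*(0 + 1) + 1/(-7)))/3 = (-17*(0*1 - ⅐))/3 = (-17*(0 - ⅐))/3 = (-17*(-⅐))/3 = (⅓)*(17/7) = 17/21 ≈ 0.80952)
V(-3, 13)*t = (-8 - 3)*(17/21) = -11*17/21 = -187/21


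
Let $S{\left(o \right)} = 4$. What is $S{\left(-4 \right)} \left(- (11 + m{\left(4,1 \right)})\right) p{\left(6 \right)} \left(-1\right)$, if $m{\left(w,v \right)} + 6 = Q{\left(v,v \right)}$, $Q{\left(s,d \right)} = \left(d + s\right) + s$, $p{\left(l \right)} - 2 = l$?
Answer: $256$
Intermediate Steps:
$p{\left(l \right)} = 2 + l$
$Q{\left(s,d \right)} = d + 2 s$
$m{\left(w,v \right)} = -6 + 3 v$ ($m{\left(w,v \right)} = -6 + \left(v + 2 v\right) = -6 + 3 v$)
$S{\left(-4 \right)} \left(- (11 + m{\left(4,1 \right)})\right) p{\left(6 \right)} \left(-1\right) = 4 \left(- (11 + \left(-6 + 3 \cdot 1\right))\right) \left(2 + 6\right) \left(-1\right) = 4 \left(- (11 + \left(-6 + 3\right))\right) 8 \left(-1\right) = 4 \left(- (11 - 3)\right) \left(-8\right) = 4 \left(\left(-1\right) 8\right) \left(-8\right) = 4 \left(-8\right) \left(-8\right) = \left(-32\right) \left(-8\right) = 256$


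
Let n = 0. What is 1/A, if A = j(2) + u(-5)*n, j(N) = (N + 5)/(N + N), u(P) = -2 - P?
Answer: 4/7 ≈ 0.57143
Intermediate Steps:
j(N) = (5 + N)/(2*N) (j(N) = (5 + N)/((2*N)) = (5 + N)*(1/(2*N)) = (5 + N)/(2*N))
A = 7/4 (A = (½)*(5 + 2)/2 + (-2 - 1*(-5))*0 = (½)*(½)*7 + (-2 + 5)*0 = 7/4 + 3*0 = 7/4 + 0 = 7/4 ≈ 1.7500)
1/A = 1/(7/4) = 4/7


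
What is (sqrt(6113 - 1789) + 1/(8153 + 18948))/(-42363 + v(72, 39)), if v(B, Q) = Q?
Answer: -1/1147022724 - sqrt(1081)/21162 ≈ -0.0015537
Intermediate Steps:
(sqrt(6113 - 1789) + 1/(8153 + 18948))/(-42363 + v(72, 39)) = (sqrt(6113 - 1789) + 1/(8153 + 18948))/(-42363 + 39) = (sqrt(4324) + 1/27101)/(-42324) = (2*sqrt(1081) + 1/27101)*(-1/42324) = (1/27101 + 2*sqrt(1081))*(-1/42324) = -1/1147022724 - sqrt(1081)/21162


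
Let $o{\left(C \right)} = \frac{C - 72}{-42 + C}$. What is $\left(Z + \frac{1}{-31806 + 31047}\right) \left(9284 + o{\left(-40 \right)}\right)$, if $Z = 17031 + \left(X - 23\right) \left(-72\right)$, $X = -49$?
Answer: $\frac{2139684249600}{10373} \approx 2.0627 \cdot 10^{8}$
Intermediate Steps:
$o{\left(C \right)} = \frac{-72 + C}{-42 + C}$
$Z = 22215$ ($Z = 17031 + \left(-49 - 23\right) \left(-72\right) = 17031 - -5184 = 17031 + 5184 = 22215$)
$\left(Z + \frac{1}{-31806 + 31047}\right) \left(9284 + o{\left(-40 \right)}\right) = \left(22215 + \frac{1}{-31806 + 31047}\right) \left(9284 + \frac{-72 - 40}{-42 - 40}\right) = \left(22215 + \frac{1}{-759}\right) \left(9284 + \frac{1}{-82} \left(-112\right)\right) = \left(22215 - \frac{1}{759}\right) \left(9284 - - \frac{56}{41}\right) = \frac{16861184 \left(9284 + \frac{56}{41}\right)}{759} = \frac{16861184}{759} \cdot \frac{380700}{41} = \frac{2139684249600}{10373}$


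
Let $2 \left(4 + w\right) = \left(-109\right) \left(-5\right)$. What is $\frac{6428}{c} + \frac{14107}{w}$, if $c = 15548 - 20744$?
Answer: $\frac{11929009}{232521} \approx 51.303$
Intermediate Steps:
$w = \frac{537}{2}$ ($w = -4 + \frac{\left(-109\right) \left(-5\right)}{2} = -4 + \frac{1}{2} \cdot 545 = -4 + \frac{545}{2} = \frac{537}{2} \approx 268.5$)
$c = -5196$
$\frac{6428}{c} + \frac{14107}{w} = \frac{6428}{-5196} + \frac{14107}{\frac{537}{2}} = 6428 \left(- \frac{1}{5196}\right) + 14107 \cdot \frac{2}{537} = - \frac{1607}{1299} + \frac{28214}{537} = \frac{11929009}{232521}$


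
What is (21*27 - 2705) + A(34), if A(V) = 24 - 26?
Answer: -2140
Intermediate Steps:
A(V) = -2
(21*27 - 2705) + A(34) = (21*27 - 2705) - 2 = (567 - 2705) - 2 = -2138 - 2 = -2140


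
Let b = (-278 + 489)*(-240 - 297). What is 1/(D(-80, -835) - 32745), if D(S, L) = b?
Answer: -1/146052 ≈ -6.8469e-6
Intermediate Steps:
b = -113307 (b = 211*(-537) = -113307)
D(S, L) = -113307
1/(D(-80, -835) - 32745) = 1/(-113307 - 32745) = 1/(-146052) = -1/146052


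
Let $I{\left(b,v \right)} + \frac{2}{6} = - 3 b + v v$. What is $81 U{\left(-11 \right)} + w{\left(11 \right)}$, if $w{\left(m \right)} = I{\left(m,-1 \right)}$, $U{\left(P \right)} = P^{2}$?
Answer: $\frac{29306}{3} \approx 9768.7$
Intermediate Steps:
$I{\left(b,v \right)} = - \frac{1}{3} + v^{2} - 3 b$ ($I{\left(b,v \right)} = - \frac{1}{3} - \left(3 b - v v\right) = - \frac{1}{3} - \left(- v^{2} + 3 b\right) = - \frac{1}{3} + v^{2} - 3 b$)
$w{\left(m \right)} = \frac{2}{3} - 3 m$ ($w{\left(m \right)} = - \frac{1}{3} + \left(-1\right)^{2} - 3 m = - \frac{1}{3} + 1 - 3 m = \frac{2}{3} - 3 m$)
$81 U{\left(-11 \right)} + w{\left(11 \right)} = 81 \left(-11\right)^{2} + \left(\frac{2}{3} - 33\right) = 81 \cdot 121 + \left(\frac{2}{3} - 33\right) = 9801 - \frac{97}{3} = \frac{29306}{3}$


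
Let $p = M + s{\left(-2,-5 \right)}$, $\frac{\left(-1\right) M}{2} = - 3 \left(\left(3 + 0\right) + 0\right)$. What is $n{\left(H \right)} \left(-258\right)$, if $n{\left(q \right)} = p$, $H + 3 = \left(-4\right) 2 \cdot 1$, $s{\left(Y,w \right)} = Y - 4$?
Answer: $-3096$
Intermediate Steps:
$s{\left(Y,w \right)} = -4 + Y$
$M = 18$ ($M = - 2 \left(- 3 \left(\left(3 + 0\right) + 0\right)\right) = - 2 \left(- 3 \left(3 + 0\right)\right) = - 2 \left(\left(-3\right) 3\right) = \left(-2\right) \left(-9\right) = 18$)
$p = 12$ ($p = 18 - 6 = 12$)
$H = -11$ ($H = -3 + \left(-4\right) 2 \cdot 1 = -3 - 8 = -11$)
$n{\left(q \right)} = 12$
$n{\left(H \right)} \left(-258\right) = 12 \left(-258\right) = -3096$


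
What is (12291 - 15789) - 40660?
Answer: -44158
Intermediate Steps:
(12291 - 15789) - 40660 = -3498 - 40660 = -44158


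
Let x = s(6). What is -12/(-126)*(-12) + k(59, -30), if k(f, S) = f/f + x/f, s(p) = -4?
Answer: -87/413 ≈ -0.21065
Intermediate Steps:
x = -4
k(f, S) = 1 - 4/f (k(f, S) = f/f - 4/f = 1 - 4/f)
-12/(-126)*(-12) + k(59, -30) = -12/(-126)*(-12) + (-4 + 59)/59 = -12*(-1/126)*(-12) + (1/59)*55 = (2/21)*(-12) + 55/59 = -8/7 + 55/59 = -87/413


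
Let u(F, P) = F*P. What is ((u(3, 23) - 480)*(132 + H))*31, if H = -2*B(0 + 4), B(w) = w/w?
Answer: -1656330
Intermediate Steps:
B(w) = 1
H = -2 (H = -2*1 = -2)
((u(3, 23) - 480)*(132 + H))*31 = ((3*23 - 480)*(132 - 2))*31 = ((69 - 480)*130)*31 = -411*130*31 = -53430*31 = -1656330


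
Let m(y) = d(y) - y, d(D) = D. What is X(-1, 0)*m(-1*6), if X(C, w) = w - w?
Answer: 0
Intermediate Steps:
m(y) = 0 (m(y) = y - y = 0)
X(C, w) = 0
X(-1, 0)*m(-1*6) = 0*0 = 0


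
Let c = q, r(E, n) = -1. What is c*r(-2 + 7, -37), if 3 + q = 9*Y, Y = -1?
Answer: 12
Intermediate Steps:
q = -12 (q = -3 + 9*(-1) = -3 - 9 = -12)
c = -12
c*r(-2 + 7, -37) = -12*(-1) = 12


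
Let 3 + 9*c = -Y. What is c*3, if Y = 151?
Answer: -154/3 ≈ -51.333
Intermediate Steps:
c = -154/9 (c = -1/3 + (-1*151)/9 = -1/3 + (1/9)*(-151) = -1/3 - 151/9 = -154/9 ≈ -17.111)
c*3 = -154/9*3 = -154/3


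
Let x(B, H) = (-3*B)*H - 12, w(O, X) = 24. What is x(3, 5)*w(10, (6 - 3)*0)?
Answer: -1368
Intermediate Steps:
x(B, H) = -12 - 3*B*H (x(B, H) = -3*B*H - 12 = -12 - 3*B*H)
x(3, 5)*w(10, (6 - 3)*0) = (-12 - 3*3*5)*24 = (-12 - 45)*24 = -57*24 = -1368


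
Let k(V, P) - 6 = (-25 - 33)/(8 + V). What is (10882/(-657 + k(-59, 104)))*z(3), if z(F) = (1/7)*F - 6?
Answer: 21644298/232001 ≈ 93.294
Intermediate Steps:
k(V, P) = 6 - 58/(8 + V) (k(V, P) = 6 + (-25 - 33)/(8 + V) = 6 - 58/(8 + V))
z(F) = -6 + F/7 (z(F) = (1*(⅐))*F - 6 = F/7 - 6 = -6 + F/7)
(10882/(-657 + k(-59, 104)))*z(3) = (10882/(-657 + 2*(-5 + 3*(-59))/(8 - 59)))*(-6 + (⅐)*3) = (10882/(-657 + 2*(-5 - 177)/(-51)))*(-6 + 3/7) = (10882/(-657 + 2*(-1/51)*(-182)))*(-39/7) = (10882/(-657 + 364/51))*(-39/7) = (10882/(-33143/51))*(-39/7) = (10882*(-51/33143))*(-39/7) = -554982/33143*(-39/7) = 21644298/232001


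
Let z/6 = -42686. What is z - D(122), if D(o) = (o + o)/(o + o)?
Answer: -256117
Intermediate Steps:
D(o) = 1 (D(o) = (2*o)/((2*o)) = (2*o)*(1/(2*o)) = 1)
z = -256116 (z = 6*(-42686) = -256116)
z - D(122) = -256116 - 1*1 = -256116 - 1 = -256117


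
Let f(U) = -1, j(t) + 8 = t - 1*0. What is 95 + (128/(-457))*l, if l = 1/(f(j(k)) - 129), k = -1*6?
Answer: 2822039/29705 ≈ 95.002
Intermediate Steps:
k = -6
j(t) = -8 + t (j(t) = -8 + (t - 1*0) = -8 + (t + 0) = -8 + t)
l = -1/130 (l = 1/(-1 - 129) = 1/(-130) = -1/130 ≈ -0.0076923)
95 + (128/(-457))*l = 95 + (128/(-457))*(-1/130) = 95 + (128*(-1/457))*(-1/130) = 95 - 128/457*(-1/130) = 95 + 64/29705 = 2822039/29705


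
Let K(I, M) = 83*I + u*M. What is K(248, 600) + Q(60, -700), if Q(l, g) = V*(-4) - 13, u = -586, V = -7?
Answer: -331001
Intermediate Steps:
K(I, M) = -586*M + 83*I (K(I, M) = 83*I - 586*M = -586*M + 83*I)
Q(l, g) = 15 (Q(l, g) = -7*(-4) - 13 = 28 - 13 = 15)
K(248, 600) + Q(60, -700) = (-586*600 + 83*248) + 15 = (-351600 + 20584) + 15 = -331016 + 15 = -331001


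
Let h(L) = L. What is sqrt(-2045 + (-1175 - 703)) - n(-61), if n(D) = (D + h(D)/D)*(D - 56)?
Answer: -7020 + I*sqrt(3923) ≈ -7020.0 + 62.634*I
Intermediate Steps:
n(D) = (1 + D)*(-56 + D) (n(D) = (D + D/D)*(D - 56) = (D + 1)*(-56 + D) = (1 + D)*(-56 + D))
sqrt(-2045 + (-1175 - 703)) - n(-61) = sqrt(-2045 + (-1175 - 703)) - (-56 + (-61)**2 - 55*(-61)) = sqrt(-2045 - 1878) - (-56 + 3721 + 3355) = sqrt(-3923) - 1*7020 = I*sqrt(3923) - 7020 = -7020 + I*sqrt(3923)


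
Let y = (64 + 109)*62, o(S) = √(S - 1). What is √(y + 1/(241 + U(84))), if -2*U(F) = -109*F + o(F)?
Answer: √(103377190 - 10726*√83)/√(9638 - √83) ≈ 103.57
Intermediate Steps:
o(S) = √(-1 + S)
U(F) = -√(-1 + F)/2 + 109*F/2 (U(F) = -(-109*F + √(-1 + F))/2 = -(√(-1 + F) - 109*F)/2 = -√(-1 + F)/2 + 109*F/2)
y = 10726 (y = 173*62 = 10726)
√(y + 1/(241 + U(84))) = √(10726 + 1/(241 + (-√(-1 + 84)/2 + (109/2)*84))) = √(10726 + 1/(241 + (-√83/2 + 4578))) = √(10726 + 1/(241 + (4578 - √83/2))) = √(10726 + 1/(4819 - √83/2))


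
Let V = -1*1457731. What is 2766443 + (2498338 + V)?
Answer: 3807050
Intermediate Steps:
V = -1457731
2766443 + (2498338 + V) = 2766443 + (2498338 - 1457731) = 2766443 + 1040607 = 3807050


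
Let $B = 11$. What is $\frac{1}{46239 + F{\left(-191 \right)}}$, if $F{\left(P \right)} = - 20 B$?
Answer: $\frac{1}{46019} \approx 2.173 \cdot 10^{-5}$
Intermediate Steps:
$F{\left(P \right)} = -220$ ($F{\left(P \right)} = \left(-20\right) 11 = -220$)
$\frac{1}{46239 + F{\left(-191 \right)}} = \frac{1}{46239 - 220} = \frac{1}{46019}$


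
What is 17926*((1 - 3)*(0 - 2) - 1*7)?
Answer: -53778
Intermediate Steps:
17926*((1 - 3)*(0 - 2) - 1*7) = 17926*(-2*(-2) - 7) = 17926*(4 - 7) = 17926*(-3) = -53778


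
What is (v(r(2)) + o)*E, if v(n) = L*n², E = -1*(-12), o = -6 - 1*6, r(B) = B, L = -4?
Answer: -336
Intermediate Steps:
o = -12 (o = -6 - 6 = -12)
E = 12
v(n) = -4*n²
(v(r(2)) + o)*E = (-4*2² - 12)*12 = (-4*4 - 12)*12 = (-16 - 12)*12 = -28*12 = -336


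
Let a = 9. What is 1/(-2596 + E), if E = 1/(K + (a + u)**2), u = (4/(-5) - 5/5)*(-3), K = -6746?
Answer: -163466/424357761 ≈ -0.00038521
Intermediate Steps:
u = 27/5 (u = (4*(-1/5) - 5*1/5)*(-3) = (-4/5 - 1)*(-3) = -9/5*(-3) = 27/5 ≈ 5.4000)
E = -25/163466 (E = 1/(-6746 + (9 + 27/5)**2) = 1/(-6746 + (72/5)**2) = 1/(-6746 + 5184/25) = 1/(-163466/25) = -25/163466 ≈ -0.00015294)
1/(-2596 + E) = 1/(-2596 - 25/163466) = 1/(-424357761/163466) = -163466/424357761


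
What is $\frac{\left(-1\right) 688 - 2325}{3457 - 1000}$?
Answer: $- \frac{3013}{2457} \approx -1.2263$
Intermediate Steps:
$\frac{\left(-1\right) 688 - 2325}{3457 - 1000} = \frac{-688 - 2325}{2457} = \left(-3013\right) \frac{1}{2457} = - \frac{3013}{2457}$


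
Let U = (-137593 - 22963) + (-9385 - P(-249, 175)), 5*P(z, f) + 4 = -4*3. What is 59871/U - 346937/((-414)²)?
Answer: -15047687051/6331882428 ≈ -2.3765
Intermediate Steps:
P(z, f) = -16/5 (P(z, f) = -⅘ + (-4*3)/5 = -⅘ + (⅕)*(-12) = -⅘ - 12/5 = -16/5)
U = -849689/5 (U = (-137593 - 22963) + (-9385 - 1*(-16/5)) = -160556 + (-9385 + 16/5) = -160556 - 46909/5 = -849689/5 ≈ -1.6994e+5)
59871/U - 346937/((-414)²) = 59871/(-849689/5) - 346937/((-414)²) = 59871*(-5/849689) - 346937/171396 = -299355/849689 - 346937*1/171396 = -299355/849689 - 346937/171396 = -15047687051/6331882428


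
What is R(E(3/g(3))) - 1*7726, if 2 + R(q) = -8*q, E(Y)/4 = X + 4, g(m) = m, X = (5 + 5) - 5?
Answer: -8016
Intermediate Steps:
X = 5 (X = 10 - 5 = 5)
E(Y) = 36 (E(Y) = 4*(5 + 4) = 4*9 = 36)
R(q) = -2 - 8*q
R(E(3/g(3))) - 1*7726 = (-2 - 8*36) - 1*7726 = (-2 - 288) - 7726 = -290 - 7726 = -8016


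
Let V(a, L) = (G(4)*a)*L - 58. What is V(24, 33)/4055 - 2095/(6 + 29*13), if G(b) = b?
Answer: -1460819/310613 ≈ -4.7030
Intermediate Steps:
V(a, L) = -58 + 4*L*a (V(a, L) = (4*a)*L - 58 = 4*L*a - 58 = -58 + 4*L*a)
V(24, 33)/4055 - 2095/(6 + 29*13) = (-58 + 4*33*24)/4055 - 2095/(6 + 29*13) = (-58 + 3168)*(1/4055) - 2095/(6 + 377) = 3110*(1/4055) - 2095/383 = 622/811 - 2095*1/383 = 622/811 - 2095/383 = -1460819/310613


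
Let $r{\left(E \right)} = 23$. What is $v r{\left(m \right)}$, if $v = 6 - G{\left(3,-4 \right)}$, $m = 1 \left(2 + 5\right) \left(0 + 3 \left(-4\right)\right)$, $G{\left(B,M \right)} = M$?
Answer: $230$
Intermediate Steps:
$m = -84$ ($m = 1 \cdot 7 \left(0 - 12\right) = 1 \cdot 7 \left(-12\right) = 1 \left(-84\right) = -84$)
$v = 10$ ($v = 6 - -4 = 6 + 4 = 10$)
$v r{\left(m \right)} = 10 \cdot 23 = 230$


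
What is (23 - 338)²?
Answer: 99225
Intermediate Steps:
(23 - 338)² = (-315)² = 99225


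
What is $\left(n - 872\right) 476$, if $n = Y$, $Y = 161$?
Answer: $-338436$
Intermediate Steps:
$n = 161$
$\left(n - 872\right) 476 = \left(161 - 872\right) 476 = \left(-711\right) 476 = -338436$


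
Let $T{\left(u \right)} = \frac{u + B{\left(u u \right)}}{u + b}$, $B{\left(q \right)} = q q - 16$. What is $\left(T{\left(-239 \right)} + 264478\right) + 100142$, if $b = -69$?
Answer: $- \frac{1575252713}{154} \approx -1.0229 \cdot 10^{7}$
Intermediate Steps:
$B{\left(q \right)} = -16 + q^{2}$ ($B{\left(q \right)} = q^{2} - 16 = -16 + q^{2}$)
$T{\left(u \right)} = \frac{-16 + u + u^{4}}{-69 + u}$ ($T{\left(u \right)} = \frac{u + \left(-16 + \left(u u\right)^{2}\right)}{u - 69} = \frac{u + \left(-16 + \left(u^{2}\right)^{2}\right)}{-69 + u} = \frac{u + \left(-16 + u^{4}\right)}{-69 + u} = \frac{-16 + u + u^{4}}{-69 + u}$)
$\left(T{\left(-239 \right)} + 264478\right) + 100142 = \left(\frac{-16 - 239 + \left(-239\right)^{4}}{-69 - 239} + 264478\right) + 100142 = \left(\frac{-16 - 239 + 3262808641}{-308} + 264478\right) + 100142 = \left(\left(- \frac{1}{308}\right) 3262808386 + 264478\right) + 100142 = \left(- \frac{1631404193}{154} + 264478\right) + 100142 = - \frac{1590674581}{154} + 100142 = - \frac{1575252713}{154}$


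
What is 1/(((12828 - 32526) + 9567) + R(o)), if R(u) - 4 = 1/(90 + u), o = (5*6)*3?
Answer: -180/1822859 ≈ -9.8746e-5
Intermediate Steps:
o = 90 (o = 30*3 = 90)
R(u) = 4 + 1/(90 + u)
1/(((12828 - 32526) + 9567) + R(o)) = 1/(((12828 - 32526) + 9567) + (361 + 4*90)/(90 + 90)) = 1/((-19698 + 9567) + (361 + 360)/180) = 1/(-10131 + (1/180)*721) = 1/(-10131 + 721/180) = 1/(-1822859/180) = -180/1822859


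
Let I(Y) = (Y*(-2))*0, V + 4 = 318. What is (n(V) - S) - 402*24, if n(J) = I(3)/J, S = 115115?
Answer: -124763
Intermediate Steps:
V = 314 (V = -4 + 318 = 314)
I(Y) = 0 (I(Y) = -2*Y*0 = 0)
n(J) = 0 (n(J) = 0/J = 0)
(n(V) - S) - 402*24 = (0 - 1*115115) - 402*24 = (0 - 115115) - 9648 = -115115 - 9648 = -124763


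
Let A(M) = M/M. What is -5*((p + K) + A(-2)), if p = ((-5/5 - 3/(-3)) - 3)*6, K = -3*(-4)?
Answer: 25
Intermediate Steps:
K = 12
p = -18 (p = ((-5*1/5 - 3*(-1/3)) - 3)*6 = ((-1 + 1) - 3)*6 = (0 - 3)*6 = -3*6 = -18)
A(M) = 1
-5*((p + K) + A(-2)) = -5*((-18 + 12) + 1) = -5*(-6 + 1) = -5*(-5) = 25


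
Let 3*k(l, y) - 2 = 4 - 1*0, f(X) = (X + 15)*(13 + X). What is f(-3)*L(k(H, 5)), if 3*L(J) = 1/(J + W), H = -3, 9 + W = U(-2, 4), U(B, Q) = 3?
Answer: -10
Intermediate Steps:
f(X) = (13 + X)*(15 + X) (f(X) = (15 + X)*(13 + X) = (13 + X)*(15 + X))
W = -6 (W = -9 + 3 = -6)
k(l, y) = 2 (k(l, y) = ⅔ + (4 - 1*0)/3 = ⅔ + (4 + 0)/3 = ⅔ + (⅓)*4 = ⅔ + 4/3 = 2)
L(J) = 1/(3*(-6 + J)) (L(J) = 1/(3*(J - 6)) = 1/(3*(-6 + J)))
f(-3)*L(k(H, 5)) = (195 + (-3)² + 28*(-3))*(1/(3*(-6 + 2))) = (195 + 9 - 84)*((⅓)/(-4)) = 120*((⅓)*(-¼)) = 120*(-1/12) = -10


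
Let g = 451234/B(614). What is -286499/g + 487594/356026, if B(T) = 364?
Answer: -1318156387555/5737537003 ≈ -229.74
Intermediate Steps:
g = 32231/26 (g = 451234/364 = 451234*(1/364) = 32231/26 ≈ 1239.7)
-286499/g + 487594/356026 = -286499/32231/26 + 487594/356026 = -286499*26/32231 + 487594*(1/356026) = -7448974/32231 + 243797/178013 = -1318156387555/5737537003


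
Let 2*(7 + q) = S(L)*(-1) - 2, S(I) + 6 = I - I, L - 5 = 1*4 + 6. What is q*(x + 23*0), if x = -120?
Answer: 600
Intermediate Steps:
L = 15 (L = 5 + (1*4 + 6) = 5 + (4 + 6) = 5 + 10 = 15)
S(I) = -6 (S(I) = -6 + (I - I) = -6 + 0 = -6)
q = -5 (q = -7 + (-6*(-1) - 2)/2 = -7 + (6 - 2)/2 = -7 + (1/2)*4 = -7 + 2 = -5)
q*(x + 23*0) = -5*(-120 + 23*0) = -5*(-120 + 0) = -5*(-120) = 600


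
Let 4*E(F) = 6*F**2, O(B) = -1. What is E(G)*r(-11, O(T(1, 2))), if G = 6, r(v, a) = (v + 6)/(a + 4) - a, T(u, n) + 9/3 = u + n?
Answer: -36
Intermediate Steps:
T(u, n) = -3 + n + u (T(u, n) = -3 + (u + n) = -3 + (n + u) = -3 + n + u)
r(v, a) = -a + (6 + v)/(4 + a) (r(v, a) = (6 + v)/(4 + a) - a = -a + (6 + v)/(4 + a))
E(F) = 3*F**2/2 (E(F) = (6*F**2)/4 = 3*F**2/2)
E(G)*r(-11, O(T(1, 2))) = ((3/2)*6**2)*((6 - 11 - 1*(-1)**2 - 4*(-1))/(4 - 1)) = ((3/2)*36)*((6 - 11 - 1*1 + 4)/3) = 54*((6 - 11 - 1 + 4)/3) = 54*((1/3)*(-2)) = 54*(-2/3) = -36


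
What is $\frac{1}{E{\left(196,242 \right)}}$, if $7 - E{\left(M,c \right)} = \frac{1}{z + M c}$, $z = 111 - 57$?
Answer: $\frac{47486}{332401} \approx 0.14286$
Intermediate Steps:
$z = 54$
$E{\left(M,c \right)} = 7 - \frac{1}{54 + M c}$
$\frac{1}{E{\left(196,242 \right)}} = \frac{1}{\frac{1}{54 + 196 \cdot 242} \left(377 + 7 \cdot 196 \cdot 242\right)} = \frac{1}{\frac{1}{54 + 47432} \left(377 + 332024\right)} = \frac{1}{\frac{1}{47486} \cdot 332401} = \frac{1}{\frac{332401}{47486}} = \frac{47486}{332401}$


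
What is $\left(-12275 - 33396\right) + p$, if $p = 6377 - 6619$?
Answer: $-45913$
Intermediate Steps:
$p = -242$
$\left(-12275 - 33396\right) + p = \left(-12275 - 33396\right) - 242 = -45671 - 242 = -45913$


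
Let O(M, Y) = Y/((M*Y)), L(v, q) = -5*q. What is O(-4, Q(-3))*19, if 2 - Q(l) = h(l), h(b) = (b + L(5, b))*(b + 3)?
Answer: -19/4 ≈ -4.7500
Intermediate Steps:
h(b) = -4*b*(3 + b) (h(b) = (b - 5*b)*(b + 3) = (-4*b)*(3 + b) = -4*b*(3 + b))
Q(l) = 2 - 4*l*(-3 - l)
O(M, Y) = 1/M (O(M, Y) = Y*(1/(M*Y)) = 1/M)
O(-4, Q(-3))*19 = 19/(-4) = -¼*19 = -19/4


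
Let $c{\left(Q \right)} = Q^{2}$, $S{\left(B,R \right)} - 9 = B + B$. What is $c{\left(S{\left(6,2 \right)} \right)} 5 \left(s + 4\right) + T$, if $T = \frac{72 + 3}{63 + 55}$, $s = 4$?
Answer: $\frac{2081595}{118} \approx 17641.0$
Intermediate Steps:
$T = \frac{75}{118} \approx 0.63559$
$S{\left(B,R \right)} = 9 + 2 B$ ($S{\left(B,R \right)} = 9 + \left(B + B\right) = 9 + 2 B$)
$c{\left(S{\left(6,2 \right)} \right)} 5 \left(s + 4\right) + T = \left(9 + 2 \cdot 6\right)^{2} \cdot 5 \left(4 + 4\right) + \frac{75}{118} = \left(9 + 12\right)^{2} \cdot 5 \cdot 8 + \frac{75}{118} = 21^{2} \cdot 40 + \frac{75}{118} = 441 \cdot 40 + \frac{75}{118} = 17640 + \frac{75}{118} = \frac{2081595}{118}$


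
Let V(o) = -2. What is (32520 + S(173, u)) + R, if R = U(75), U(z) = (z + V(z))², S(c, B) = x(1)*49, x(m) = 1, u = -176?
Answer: 37898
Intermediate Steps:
S(c, B) = 49 (S(c, B) = 1*49 = 49)
U(z) = (-2 + z)² (U(z) = (z - 2)² = (-2 + z)²)
R = 5329 (R = (-2 + 75)² = 73² = 5329)
(32520 + S(173, u)) + R = (32520 + 49) + 5329 = 32569 + 5329 = 37898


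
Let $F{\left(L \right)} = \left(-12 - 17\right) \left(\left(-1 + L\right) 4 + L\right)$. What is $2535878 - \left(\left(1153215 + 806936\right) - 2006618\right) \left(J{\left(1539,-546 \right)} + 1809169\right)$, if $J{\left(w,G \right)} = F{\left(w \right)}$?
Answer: $73705238588$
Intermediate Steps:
$F{\left(L \right)} = 116 - 145 L$ ($F{\left(L \right)} = - 29 \left(\left(-4 + 4 L\right) + L\right) = - 29 \left(-4 + 5 L\right) = 116 - 145 L$)
$J{\left(w,G \right)} = 116 - 145 w$
$2535878 - \left(\left(1153215 + 806936\right) - 2006618\right) \left(J{\left(1539,-546 \right)} + 1809169\right) = 2535878 - \left(\left(1153215 + 806936\right) - 2006618\right) \left(\left(116 - 223155\right) + 1809169\right) = 2535878 - \left(1960151 - 2006618\right) \left(\left(116 - 223155\right) + 1809169\right) = 2535878 - - 46467 \left(-223039 + 1809169\right) = 2535878 - \left(-46467\right) 1586130 = 2535878 - -73702702710 = 2535878 + 73702702710 = 73705238588$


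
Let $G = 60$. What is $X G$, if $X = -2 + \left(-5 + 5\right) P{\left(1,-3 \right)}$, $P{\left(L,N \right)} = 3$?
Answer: $-120$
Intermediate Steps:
$X = -2$ ($X = -2 + \left(-5 + 5\right) 3 = -2 + 0 \cdot 3 = -2 + 0 = -2$)
$X G = \left(-2\right) 60 = -120$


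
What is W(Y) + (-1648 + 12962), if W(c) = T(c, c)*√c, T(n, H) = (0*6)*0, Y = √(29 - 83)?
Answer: 11314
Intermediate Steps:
Y = 3*I*√6 (Y = √(-54) = 3*I*√6 ≈ 7.3485*I)
T(n, H) = 0 (T(n, H) = 0*0 = 0)
W(c) = 0 (W(c) = 0*√c = 0)
W(Y) + (-1648 + 12962) = 0 + (-1648 + 12962) = 0 + 11314 = 11314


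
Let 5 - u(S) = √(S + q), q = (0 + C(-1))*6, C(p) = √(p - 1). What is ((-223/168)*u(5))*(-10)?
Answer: 5575/84 - 1115*√(5 + 6*I*√2)/84 ≈ 30.201 - 20.668*I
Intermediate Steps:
C(p) = √(-1 + p)
q = 6*I*√2 (q = (0 + √(-1 - 1))*6 = (0 + √(-2))*6 = (0 + I*√2)*6 = (I*√2)*6 = 6*I*√2 ≈ 8.4853*I)
u(S) = 5 - √(S + 6*I*√2)
((-223/168)*u(5))*(-10) = ((-223/168)*(5 - √(5 + 6*I*√2)))*(-10) = ((-223*1/168)*(5 - √(5 + 6*I*√2)))*(-10) = -223*(5 - √(5 + 6*I*√2))/168*(-10) = (-1115/168 + 223*√(5 + 6*I*√2)/168)*(-10) = 5575/84 - 1115*√(5 + 6*I*√2)/84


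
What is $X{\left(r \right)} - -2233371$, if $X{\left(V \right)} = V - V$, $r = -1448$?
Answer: $2233371$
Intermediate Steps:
$X{\left(V \right)} = 0$
$X{\left(r \right)} - -2233371 = 0 - -2233371 = 0 + 2233371 = 2233371$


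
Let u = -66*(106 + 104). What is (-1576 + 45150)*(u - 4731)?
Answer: -810084234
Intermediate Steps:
u = -13860 (u = -66*210 = -13860)
(-1576 + 45150)*(u - 4731) = (-1576 + 45150)*(-13860 - 4731) = 43574*(-18591) = -810084234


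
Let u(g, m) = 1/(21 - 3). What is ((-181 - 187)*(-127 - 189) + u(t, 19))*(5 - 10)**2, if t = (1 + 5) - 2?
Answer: 52329625/18 ≈ 2.9072e+6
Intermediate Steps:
t = 4 (t = 6 - 2 = 4)
u(g, m) = 1/18
((-181 - 187)*(-127 - 189) + u(t, 19))*(5 - 10)**2 = ((-181 - 187)*(-127 - 189) + 1/18)*(5 - 10)**2 = (-368*(-316) + 1/18)*(-5)**2 = (116288 + 1/18)*25 = (2093185/18)*25 = 52329625/18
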